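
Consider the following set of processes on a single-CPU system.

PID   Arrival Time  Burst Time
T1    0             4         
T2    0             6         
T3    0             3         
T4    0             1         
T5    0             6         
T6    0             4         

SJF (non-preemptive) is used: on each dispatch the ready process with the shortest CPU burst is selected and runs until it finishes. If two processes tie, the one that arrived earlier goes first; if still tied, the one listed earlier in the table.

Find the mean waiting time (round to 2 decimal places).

Gantt: | T4 0-1 | T3 1-4 | T1 4-8 | T6 8-12 | T2 12-18 | T5 18-24 |
Completion: T1=8  T2=18  T3=4  T4=1  T5=24  T6=12
Turnaround (C−A): T1=8  T2=18  T3=4  T4=1  T5=24  T6=12
Waiting times: T1=4, T2=12, T3=1, T4=0, T5=18, T6=8
Average waiting = (4+12+1+0+18+8) / 6 = 43/6 = 7.17

7.17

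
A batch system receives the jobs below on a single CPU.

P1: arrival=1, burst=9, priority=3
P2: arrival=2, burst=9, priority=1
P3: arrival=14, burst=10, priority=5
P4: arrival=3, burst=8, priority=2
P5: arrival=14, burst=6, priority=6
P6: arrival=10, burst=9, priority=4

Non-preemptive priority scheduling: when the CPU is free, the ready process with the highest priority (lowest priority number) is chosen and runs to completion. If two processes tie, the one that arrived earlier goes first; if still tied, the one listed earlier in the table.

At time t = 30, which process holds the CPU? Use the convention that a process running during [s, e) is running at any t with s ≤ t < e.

P6

Gantt: | idle 0-1 | P1 1-10 | P2 10-19 | P4 19-27 | P6 27-36 | P3 36-46 | P5 46-52 |
Completion: P1=10  P2=19  P3=46  P4=27  P5=52  P6=36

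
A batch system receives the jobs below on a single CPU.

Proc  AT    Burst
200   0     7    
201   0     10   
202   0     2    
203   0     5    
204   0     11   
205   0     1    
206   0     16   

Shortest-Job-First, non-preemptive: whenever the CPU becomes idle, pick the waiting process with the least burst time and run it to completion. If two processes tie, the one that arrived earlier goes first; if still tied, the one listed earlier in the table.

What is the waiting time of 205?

0

Schedule: | 205 0-1 | 202 1-3 | 203 3-8 | 200 8-15 | 201 15-25 | 204 25-36 | 206 36-52 |
Completion: 200=15  201=25  202=3  203=8  204=36  205=1  206=52
Turnaround (C−A): 200=15  201=25  202=3  203=8  204=36  205=1  206=52
Waiting(205) = turnaround − burst = 1 − 1 = 0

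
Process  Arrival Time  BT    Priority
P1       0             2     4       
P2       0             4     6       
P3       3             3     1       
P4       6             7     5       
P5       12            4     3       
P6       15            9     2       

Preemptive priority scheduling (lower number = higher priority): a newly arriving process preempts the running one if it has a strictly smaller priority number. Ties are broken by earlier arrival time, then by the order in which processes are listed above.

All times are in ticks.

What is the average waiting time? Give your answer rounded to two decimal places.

Timeline: | P1 0-2 | P2 2-3 | P3 3-6 | P4 6-12 | P5 12-15 | P6 15-24 | P5 24-25 | P4 25-26 | P2 26-29 |
Completion: P1=2  P2=29  P3=6  P4=26  P5=25  P6=24
Waiting times: P1=0, P2=25, P3=0, P4=13, P5=9, P6=0
Average waiting = (0+25+0+13+9+0) / 6 = 47/6 = 7.83

7.83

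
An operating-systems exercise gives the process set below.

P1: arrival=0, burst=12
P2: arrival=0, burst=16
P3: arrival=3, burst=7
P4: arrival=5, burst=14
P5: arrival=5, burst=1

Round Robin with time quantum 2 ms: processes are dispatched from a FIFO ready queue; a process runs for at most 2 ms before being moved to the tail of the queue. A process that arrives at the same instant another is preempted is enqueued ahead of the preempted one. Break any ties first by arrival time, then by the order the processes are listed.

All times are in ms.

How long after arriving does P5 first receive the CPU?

7

Gantt: | P1 0-2 | P2 2-4 | P1 4-6 | P3 6-8 | P2 8-10 | P4 10-12 | P5 12-13 | P1 13-15 | P3 15-17 | P2 17-19 | P4 19-21 | P1 21-23 | P3 23-25 | P2 25-27 | P4 27-29 | P1 29-31 | P3 31-32 | P2 32-34 | P4 34-36 | P1 36-38 | P2 38-40 | P4 40-42 | P2 42-44 | P4 44-46 | P2 46-48 | P4 48-50 |
Completion: P1=38  P2=48  P3=32  P4=50  P5=13
Response(P5) = first start − arrival = 12 − 5 = 7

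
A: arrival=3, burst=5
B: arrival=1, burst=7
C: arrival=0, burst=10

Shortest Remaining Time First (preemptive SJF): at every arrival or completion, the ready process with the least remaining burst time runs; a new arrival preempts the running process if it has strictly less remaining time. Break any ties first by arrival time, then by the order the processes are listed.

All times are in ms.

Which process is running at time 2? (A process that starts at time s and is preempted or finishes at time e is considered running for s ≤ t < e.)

Schedule: | C 0-1 | B 1-8 | A 8-13 | C 13-22 |
Completion: A=13  B=8  C=22
Turnaround (C−A): A=10  B=7  C=22

B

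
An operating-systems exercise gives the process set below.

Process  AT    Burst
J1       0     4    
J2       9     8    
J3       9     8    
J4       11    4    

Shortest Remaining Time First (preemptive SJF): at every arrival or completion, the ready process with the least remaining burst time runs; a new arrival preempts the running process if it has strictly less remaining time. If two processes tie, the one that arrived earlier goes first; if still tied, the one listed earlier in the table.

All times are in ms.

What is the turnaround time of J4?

Timeline: | J1 0-4 | idle 4-9 | J2 9-11 | J4 11-15 | J2 15-21 | J3 21-29 |
Completion: J1=4  J2=21  J3=29  J4=15
Turnaround (C−A): J1=4  J2=12  J3=20  J4=4
Turnaround(J4) = completion − arrival = 15 − 11 = 4

4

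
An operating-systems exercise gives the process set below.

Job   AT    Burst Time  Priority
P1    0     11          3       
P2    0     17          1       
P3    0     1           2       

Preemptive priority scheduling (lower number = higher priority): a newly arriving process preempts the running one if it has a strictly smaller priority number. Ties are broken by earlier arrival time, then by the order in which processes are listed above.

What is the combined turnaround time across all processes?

Schedule: | P2 0-17 | P3 17-18 | P1 18-29 |
Completion: P1=29  P2=17  P3=18
Turnaround (C−A): P1=29  P2=17  P3=18
Turnaround = completion − arrival: P1=29, P2=17, P3=18
Total turnaround = 29 + 17 + 18 = 64

64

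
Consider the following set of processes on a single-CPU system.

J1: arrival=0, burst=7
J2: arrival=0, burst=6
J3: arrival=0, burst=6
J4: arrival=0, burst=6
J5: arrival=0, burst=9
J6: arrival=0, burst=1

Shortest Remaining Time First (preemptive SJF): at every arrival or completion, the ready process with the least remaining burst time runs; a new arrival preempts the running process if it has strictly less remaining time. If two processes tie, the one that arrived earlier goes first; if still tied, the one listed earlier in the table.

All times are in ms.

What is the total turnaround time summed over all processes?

101

Schedule: | J6 0-1 | J2 1-7 | J3 7-13 | J4 13-19 | J1 19-26 | J5 26-35 |
Completion: J1=26  J2=7  J3=13  J4=19  J5=35  J6=1
Turnaround (C−A): J1=26  J2=7  J3=13  J4=19  J5=35  J6=1
Turnaround = completion − arrival: J1=26, J2=7, J3=13, J4=19, J5=35, J6=1
Total turnaround = 26 + 7 + 13 + 19 + 35 + 1 = 101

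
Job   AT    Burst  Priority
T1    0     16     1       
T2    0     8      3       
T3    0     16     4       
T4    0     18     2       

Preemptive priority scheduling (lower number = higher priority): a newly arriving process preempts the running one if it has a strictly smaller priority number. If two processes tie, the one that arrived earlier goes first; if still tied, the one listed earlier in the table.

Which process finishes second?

T4

Timeline: | T1 0-16 | T4 16-34 | T2 34-42 | T3 42-58 |
Completion: T1=16  T2=42  T3=58  T4=34
Finish order: T1 → T4 → T2 → T3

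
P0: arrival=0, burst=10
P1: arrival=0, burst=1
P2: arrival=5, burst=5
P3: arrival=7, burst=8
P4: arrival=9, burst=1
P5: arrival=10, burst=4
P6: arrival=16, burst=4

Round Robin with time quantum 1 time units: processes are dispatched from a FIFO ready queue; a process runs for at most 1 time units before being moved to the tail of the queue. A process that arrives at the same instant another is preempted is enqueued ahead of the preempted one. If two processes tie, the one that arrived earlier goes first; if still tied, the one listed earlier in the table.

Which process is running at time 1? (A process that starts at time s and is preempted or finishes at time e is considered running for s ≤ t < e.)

Schedule: | P0 0-1 | P1 1-2 | P0 2-5 | P2 5-6 | P0 6-7 | P2 7-8 | P3 8-9 | P0 9-10 | P2 10-11 | P4 11-12 | P3 12-13 | P5 13-14 | P0 14-15 | P2 15-16 | P3 16-17 | P5 17-18 | P0 18-19 | P6 19-20 | P2 20-21 | P3 21-22 | P5 22-23 | P0 23-24 | P6 24-25 | P3 25-26 | P5 26-27 | P0 27-28 | P6 28-29 | P3 29-30 | P6 30-31 | P3 31-33 |
Completion: P0=28  P1=2  P2=21  P3=33  P4=12  P5=27  P6=31
Turnaround (C−A): P0=28  P1=2  P2=16  P3=26  P4=3  P5=17  P6=15

P1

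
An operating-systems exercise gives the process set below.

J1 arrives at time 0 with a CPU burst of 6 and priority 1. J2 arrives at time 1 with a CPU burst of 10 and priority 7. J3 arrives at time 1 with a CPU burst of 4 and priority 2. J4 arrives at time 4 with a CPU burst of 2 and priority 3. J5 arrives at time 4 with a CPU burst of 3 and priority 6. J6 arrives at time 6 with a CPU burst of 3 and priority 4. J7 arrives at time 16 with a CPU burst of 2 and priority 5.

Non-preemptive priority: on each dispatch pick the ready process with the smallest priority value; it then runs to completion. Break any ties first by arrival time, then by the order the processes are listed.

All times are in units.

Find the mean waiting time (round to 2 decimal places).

7.00

Gantt: | J1 0-6 | J3 6-10 | J4 10-12 | J6 12-15 | J5 15-18 | J7 18-20 | J2 20-30 |
Completion: J1=6  J2=30  J3=10  J4=12  J5=18  J6=15  J7=20
Turnaround (C−A): J1=6  J2=29  J3=9  J4=8  J5=14  J6=9  J7=4
Waiting times: J1=0, J2=19, J3=5, J4=6, J5=11, J6=6, J7=2
Average waiting = (0+19+5+6+11+6+2) / 7 = 49/7 = 7.00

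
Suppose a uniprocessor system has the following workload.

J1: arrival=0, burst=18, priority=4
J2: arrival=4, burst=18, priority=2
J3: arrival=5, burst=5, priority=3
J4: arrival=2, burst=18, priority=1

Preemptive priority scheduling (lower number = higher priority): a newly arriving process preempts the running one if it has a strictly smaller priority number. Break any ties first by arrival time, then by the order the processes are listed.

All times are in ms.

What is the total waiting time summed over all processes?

90

Timeline: | J1 0-2 | J4 2-20 | J2 20-38 | J3 38-43 | J1 43-59 |
Completion: J1=59  J2=38  J3=43  J4=20
Turnaround (C−A): J1=59  J2=34  J3=38  J4=18
Waiting = turnaround − burst: J1=41, J2=16, J3=33, J4=0
Total waiting = 41 + 16 + 33 + 0 = 90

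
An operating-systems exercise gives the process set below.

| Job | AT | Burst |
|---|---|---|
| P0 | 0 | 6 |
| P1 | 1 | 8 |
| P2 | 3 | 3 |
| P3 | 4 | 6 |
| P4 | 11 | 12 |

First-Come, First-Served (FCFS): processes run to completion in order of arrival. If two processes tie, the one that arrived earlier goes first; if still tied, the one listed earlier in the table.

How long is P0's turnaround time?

Gantt: | P0 0-6 | P1 6-14 | P2 14-17 | P3 17-23 | P4 23-35 |
Completion: P0=6  P1=14  P2=17  P3=23  P4=35
Turnaround(P0) = completion − arrival = 6 − 0 = 6

6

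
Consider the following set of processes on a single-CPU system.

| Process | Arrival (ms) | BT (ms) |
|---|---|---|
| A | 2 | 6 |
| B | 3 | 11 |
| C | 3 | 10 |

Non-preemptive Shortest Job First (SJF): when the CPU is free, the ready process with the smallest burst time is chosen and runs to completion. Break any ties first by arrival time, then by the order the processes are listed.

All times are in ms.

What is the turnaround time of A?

Schedule: | idle 0-2 | A 2-8 | C 8-18 | B 18-29 |
Completion: A=8  B=29  C=18
Turnaround(A) = completion − arrival = 8 − 2 = 6

6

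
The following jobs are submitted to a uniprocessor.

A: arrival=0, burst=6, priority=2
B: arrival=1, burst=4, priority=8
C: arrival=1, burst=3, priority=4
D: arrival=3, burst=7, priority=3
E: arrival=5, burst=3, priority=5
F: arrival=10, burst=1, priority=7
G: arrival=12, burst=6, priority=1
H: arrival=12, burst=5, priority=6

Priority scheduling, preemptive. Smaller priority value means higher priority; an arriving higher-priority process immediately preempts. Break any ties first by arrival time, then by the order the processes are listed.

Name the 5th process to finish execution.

E

Schedule: | A 0-6 | D 6-12 | G 12-18 | D 18-19 | C 19-22 | E 22-25 | H 25-30 | F 30-31 | B 31-35 |
Completion: A=6  B=35  C=22  D=19  E=25  F=31  G=18  H=30
Finish order: A → G → D → C → E → H → F → B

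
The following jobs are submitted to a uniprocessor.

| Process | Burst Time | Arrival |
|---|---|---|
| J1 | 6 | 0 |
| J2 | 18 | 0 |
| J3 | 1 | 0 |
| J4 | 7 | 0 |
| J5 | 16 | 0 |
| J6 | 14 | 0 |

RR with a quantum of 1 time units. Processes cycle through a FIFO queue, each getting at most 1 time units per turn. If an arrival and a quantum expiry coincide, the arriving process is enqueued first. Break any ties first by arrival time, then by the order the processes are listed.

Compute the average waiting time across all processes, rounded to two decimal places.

29.83

Schedule: | J1 0-1 | J2 1-2 | J3 2-3 | J4 3-4 | J5 4-5 | J6 5-6 | J1 6-7 | J2 7-8 | J4 8-9 | J5 9-10 | J6 10-11 | J1 11-12 | J2 12-13 | J4 13-14 | J5 14-15 | J6 15-16 | J1 16-17 | J2 17-18 | J4 18-19 | J5 19-20 | J6 20-21 | J1 21-22 | J2 22-23 | J4 23-24 | J5 24-25 | J6 25-26 | J1 26-27 | J2 27-28 | J4 28-29 | J5 29-30 | J6 30-31 | J2 31-32 | J4 32-33 | J5 33-34 | J6 34-35 | J2 35-36 | J5 36-37 | J6 37-38 | J2 38-39 | J5 39-40 | J6 40-41 | J2 41-42 | J5 42-43 | J6 43-44 | J2 44-45 | J5 45-46 | J6 46-47 | J2 47-48 | J5 48-49 | J6 49-50 | J2 50-51 | J5 51-52 | J6 52-53 | J2 53-54 | J5 54-55 | J6 55-56 | J2 56-57 | J5 57-58 | J2 58-59 | J5 59-60 | J2 60-62 |
Completion: J1=27  J2=62  J3=3  J4=33  J5=60  J6=56
Turnaround (C−A): J1=27  J2=62  J3=3  J4=33  J5=60  J6=56
Waiting times: J1=21, J2=44, J3=2, J4=26, J5=44, J6=42
Average waiting = (21+44+2+26+44+42) / 6 = 179/6 = 29.83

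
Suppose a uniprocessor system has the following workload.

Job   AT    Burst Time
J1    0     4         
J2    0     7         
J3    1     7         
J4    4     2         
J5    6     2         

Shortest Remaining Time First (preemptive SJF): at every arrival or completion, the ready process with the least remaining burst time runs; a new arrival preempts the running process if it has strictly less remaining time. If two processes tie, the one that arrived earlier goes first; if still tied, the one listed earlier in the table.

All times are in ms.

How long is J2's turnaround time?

Schedule: | J1 0-4 | J4 4-6 | J5 6-8 | J2 8-15 | J3 15-22 |
Completion: J1=4  J2=15  J3=22  J4=6  J5=8
Turnaround(J2) = completion − arrival = 15 − 0 = 15

15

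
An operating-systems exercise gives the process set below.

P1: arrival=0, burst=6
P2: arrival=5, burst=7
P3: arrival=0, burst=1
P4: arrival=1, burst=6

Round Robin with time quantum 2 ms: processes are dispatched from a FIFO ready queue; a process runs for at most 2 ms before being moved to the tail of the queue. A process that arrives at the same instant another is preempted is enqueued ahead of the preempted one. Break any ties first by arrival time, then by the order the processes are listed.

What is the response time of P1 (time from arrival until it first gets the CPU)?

Gantt: | P1 0-2 | P3 2-3 | P4 3-5 | P1 5-7 | P2 7-9 | P4 9-11 | P1 11-13 | P2 13-15 | P4 15-17 | P2 17-20 |
Completion: P1=13  P2=20  P3=3  P4=17
Turnaround (C−A): P1=13  P2=15  P3=3  P4=16
Response(P1) = first start − arrival = 0 − 0 = 0

0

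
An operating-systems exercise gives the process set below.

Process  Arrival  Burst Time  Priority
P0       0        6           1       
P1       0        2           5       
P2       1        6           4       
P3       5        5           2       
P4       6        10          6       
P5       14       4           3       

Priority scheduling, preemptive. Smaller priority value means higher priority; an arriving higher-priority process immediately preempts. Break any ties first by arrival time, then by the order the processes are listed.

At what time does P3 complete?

Schedule: | P0 0-6 | P3 6-11 | P2 11-14 | P5 14-18 | P2 18-21 | P1 21-23 | P4 23-33 |
Completion: P0=6  P1=23  P2=21  P3=11  P4=33  P5=18

11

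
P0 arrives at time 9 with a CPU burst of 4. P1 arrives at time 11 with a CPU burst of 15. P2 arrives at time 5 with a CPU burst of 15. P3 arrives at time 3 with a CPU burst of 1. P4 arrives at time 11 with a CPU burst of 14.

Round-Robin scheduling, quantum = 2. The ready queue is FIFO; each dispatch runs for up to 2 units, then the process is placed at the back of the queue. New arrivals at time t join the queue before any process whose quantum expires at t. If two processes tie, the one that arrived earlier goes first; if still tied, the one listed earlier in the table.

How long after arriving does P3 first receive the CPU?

Timeline: | idle 0-3 | P3 3-4 | idle 4-5 | P2 5-9 | P0 9-11 | P2 11-13 | P1 13-15 | P4 15-17 | P0 17-19 | P2 19-21 | P1 21-23 | P4 23-25 | P2 25-27 | P1 27-29 | P4 29-31 | P2 31-33 | P1 33-35 | P4 35-37 | P2 37-39 | P1 39-41 | P4 41-43 | P2 43-44 | P1 44-46 | P4 46-48 | P1 48-50 | P4 50-52 | P1 52-53 |
Completion: P0=19  P1=53  P2=44  P3=4  P4=52
Turnaround (C−A): P0=10  P1=42  P2=39  P3=1  P4=41
Response(P3) = first start − arrival = 3 − 3 = 0

0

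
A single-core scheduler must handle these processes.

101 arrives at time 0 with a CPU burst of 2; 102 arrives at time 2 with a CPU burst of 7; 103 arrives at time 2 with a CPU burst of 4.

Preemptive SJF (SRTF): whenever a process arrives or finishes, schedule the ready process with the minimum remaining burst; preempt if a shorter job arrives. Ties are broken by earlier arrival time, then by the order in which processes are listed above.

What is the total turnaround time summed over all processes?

Timeline: | 101 0-2 | 103 2-6 | 102 6-13 |
Completion: 101=2  102=13  103=6
Turnaround (C−A): 101=2  102=11  103=4
Turnaround = completion − arrival: 101=2, 102=11, 103=4
Total turnaround = 2 + 11 + 4 = 17

17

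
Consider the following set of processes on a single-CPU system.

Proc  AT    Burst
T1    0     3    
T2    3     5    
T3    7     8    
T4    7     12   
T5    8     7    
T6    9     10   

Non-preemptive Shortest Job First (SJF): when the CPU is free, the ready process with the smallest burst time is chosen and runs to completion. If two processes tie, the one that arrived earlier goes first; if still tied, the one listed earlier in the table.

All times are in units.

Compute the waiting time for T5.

Schedule: | T1 0-3 | T2 3-8 | T5 8-15 | T3 15-23 | T6 23-33 | T4 33-45 |
Completion: T1=3  T2=8  T3=23  T4=45  T5=15  T6=33
Turnaround (C−A): T1=3  T2=5  T3=16  T4=38  T5=7  T6=24
Waiting(T5) = turnaround − burst = 7 − 7 = 0

0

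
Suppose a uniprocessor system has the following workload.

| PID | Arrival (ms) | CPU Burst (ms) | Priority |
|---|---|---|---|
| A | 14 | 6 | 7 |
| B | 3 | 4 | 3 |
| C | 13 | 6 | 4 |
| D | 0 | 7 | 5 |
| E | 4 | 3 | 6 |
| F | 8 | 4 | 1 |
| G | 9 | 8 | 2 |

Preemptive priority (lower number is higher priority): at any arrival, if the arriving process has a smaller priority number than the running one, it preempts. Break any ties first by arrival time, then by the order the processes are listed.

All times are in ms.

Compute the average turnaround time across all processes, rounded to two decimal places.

Timeline: | D 0-3 | B 3-7 | D 7-8 | F 8-12 | G 12-20 | C 20-26 | D 26-29 | E 29-32 | A 32-38 |
Completion: A=38  B=7  C=26  D=29  E=32  F=12  G=20
Turnaround (C−A): A=24  B=4  C=13  D=29  E=28  F=4  G=11
Turnaround times: A=24, B=4, C=13, D=29, E=28, F=4, G=11
Average turnaround = (24+4+13+29+28+4+11) / 7 = 113/7 = 16.14

16.14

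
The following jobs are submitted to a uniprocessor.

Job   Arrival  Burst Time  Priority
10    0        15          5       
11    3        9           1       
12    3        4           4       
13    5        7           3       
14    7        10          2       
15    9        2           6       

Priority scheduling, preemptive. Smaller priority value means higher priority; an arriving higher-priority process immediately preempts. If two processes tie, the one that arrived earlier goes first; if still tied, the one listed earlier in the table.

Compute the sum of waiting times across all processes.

114

Schedule: | 10 0-3 | 11 3-12 | 14 12-22 | 13 22-29 | 12 29-33 | 10 33-45 | 15 45-47 |
Completion: 10=45  11=12  12=33  13=29  14=22  15=47
Waiting = turnaround − burst: 10=30, 11=0, 12=26, 13=17, 14=5, 15=36
Total waiting = 30 + 0 + 26 + 17 + 5 + 36 = 114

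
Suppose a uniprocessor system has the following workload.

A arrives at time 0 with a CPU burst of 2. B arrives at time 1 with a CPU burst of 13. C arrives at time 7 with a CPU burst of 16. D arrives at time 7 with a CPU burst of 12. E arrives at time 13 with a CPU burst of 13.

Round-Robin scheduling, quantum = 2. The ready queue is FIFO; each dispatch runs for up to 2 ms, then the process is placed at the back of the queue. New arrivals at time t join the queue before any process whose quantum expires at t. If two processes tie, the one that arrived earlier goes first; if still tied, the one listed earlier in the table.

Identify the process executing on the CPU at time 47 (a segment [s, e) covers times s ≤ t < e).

Timeline: | A 0-2 | B 2-8 | C 8-10 | D 10-12 | B 12-14 | C 14-16 | D 16-18 | E 18-20 | B 20-22 | C 22-24 | D 24-26 | E 26-28 | B 28-30 | C 30-32 | D 32-34 | E 34-36 | B 36-37 | C 37-39 | D 39-41 | E 41-43 | C 43-45 | D 45-47 | E 47-49 | C 49-51 | E 51-53 | C 53-55 | E 55-56 |
Completion: A=2  B=37  C=55  D=47  E=56

E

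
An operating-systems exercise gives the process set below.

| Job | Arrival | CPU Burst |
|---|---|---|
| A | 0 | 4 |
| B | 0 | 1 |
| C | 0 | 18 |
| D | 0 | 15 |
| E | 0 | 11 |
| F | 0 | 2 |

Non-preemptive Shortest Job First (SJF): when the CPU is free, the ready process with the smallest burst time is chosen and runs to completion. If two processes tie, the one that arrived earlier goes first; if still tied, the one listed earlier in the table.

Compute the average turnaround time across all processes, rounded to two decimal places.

18.83

Gantt: | B 0-1 | F 1-3 | A 3-7 | E 7-18 | D 18-33 | C 33-51 |
Completion: A=7  B=1  C=51  D=33  E=18  F=3
Turnaround (C−A): A=7  B=1  C=51  D=33  E=18  F=3
Turnaround times: A=7, B=1, C=51, D=33, E=18, F=3
Average turnaround = (7+1+51+33+18+3) / 6 = 113/6 = 18.83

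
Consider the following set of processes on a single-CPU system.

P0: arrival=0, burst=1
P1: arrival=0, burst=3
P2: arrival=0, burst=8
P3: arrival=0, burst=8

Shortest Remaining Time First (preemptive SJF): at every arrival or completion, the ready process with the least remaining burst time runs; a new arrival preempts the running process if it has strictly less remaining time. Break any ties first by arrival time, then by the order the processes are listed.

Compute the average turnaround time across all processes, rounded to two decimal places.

Gantt: | P0 0-1 | P1 1-4 | P2 4-12 | P3 12-20 |
Completion: P0=1  P1=4  P2=12  P3=20
Turnaround (C−A): P0=1  P1=4  P2=12  P3=20
Turnaround times: P0=1, P1=4, P2=12, P3=20
Average turnaround = (1+4+12+20) / 4 = 37/4 = 9.25

9.25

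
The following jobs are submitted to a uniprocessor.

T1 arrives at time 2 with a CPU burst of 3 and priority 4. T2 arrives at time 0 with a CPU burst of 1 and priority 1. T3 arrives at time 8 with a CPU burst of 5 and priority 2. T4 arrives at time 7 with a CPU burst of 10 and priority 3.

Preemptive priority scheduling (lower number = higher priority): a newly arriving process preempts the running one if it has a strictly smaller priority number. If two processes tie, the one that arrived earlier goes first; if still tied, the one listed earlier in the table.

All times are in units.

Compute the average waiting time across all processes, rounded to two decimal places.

Schedule: | T2 0-1 | idle 1-2 | T1 2-5 | idle 5-7 | T4 7-8 | T3 8-13 | T4 13-22 |
Completion: T1=5  T2=1  T3=13  T4=22
Turnaround (C−A): T1=3  T2=1  T3=5  T4=15
Waiting times: T1=0, T2=0, T3=0, T4=5
Average waiting = (0+0+0+5) / 4 = 5/4 = 1.25

1.25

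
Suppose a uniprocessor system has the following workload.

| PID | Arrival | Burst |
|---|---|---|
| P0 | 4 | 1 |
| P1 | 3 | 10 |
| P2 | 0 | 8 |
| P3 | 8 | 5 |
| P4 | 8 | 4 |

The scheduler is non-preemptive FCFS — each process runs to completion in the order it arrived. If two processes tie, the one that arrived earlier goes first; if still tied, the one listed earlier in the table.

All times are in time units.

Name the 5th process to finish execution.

P4

Gantt: | P2 0-8 | P1 8-18 | P0 18-19 | P3 19-24 | P4 24-28 |
Completion: P0=19  P1=18  P2=8  P3=24  P4=28
Turnaround (C−A): P0=15  P1=15  P2=8  P3=16  P4=20
Finish order: P2 → P1 → P0 → P3 → P4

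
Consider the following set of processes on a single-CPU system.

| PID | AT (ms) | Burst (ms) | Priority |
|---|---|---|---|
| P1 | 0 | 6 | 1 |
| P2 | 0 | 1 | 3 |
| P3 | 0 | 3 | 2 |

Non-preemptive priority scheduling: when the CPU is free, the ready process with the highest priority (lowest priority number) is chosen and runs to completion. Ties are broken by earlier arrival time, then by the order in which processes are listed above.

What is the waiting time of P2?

Schedule: | P1 0-6 | P3 6-9 | P2 9-10 |
Completion: P1=6  P2=10  P3=9
Turnaround (C−A): P1=6  P2=10  P3=9
Waiting(P2) = turnaround − burst = 10 − 1 = 9

9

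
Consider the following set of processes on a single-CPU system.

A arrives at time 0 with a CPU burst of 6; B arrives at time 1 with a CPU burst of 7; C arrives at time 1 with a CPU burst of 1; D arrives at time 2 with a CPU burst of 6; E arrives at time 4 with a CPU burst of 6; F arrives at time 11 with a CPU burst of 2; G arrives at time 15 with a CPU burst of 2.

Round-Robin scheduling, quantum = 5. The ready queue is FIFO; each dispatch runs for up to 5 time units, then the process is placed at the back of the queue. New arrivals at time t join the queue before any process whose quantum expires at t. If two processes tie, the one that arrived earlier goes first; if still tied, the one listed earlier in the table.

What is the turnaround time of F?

Schedule: | A 0-5 | B 5-10 | C 10-11 | D 11-16 | E 16-21 | A 21-22 | B 22-24 | F 24-26 | G 26-28 | D 28-29 | E 29-30 |
Completion: A=22  B=24  C=11  D=29  E=30  F=26  G=28
Turnaround(F) = completion − arrival = 26 − 11 = 15

15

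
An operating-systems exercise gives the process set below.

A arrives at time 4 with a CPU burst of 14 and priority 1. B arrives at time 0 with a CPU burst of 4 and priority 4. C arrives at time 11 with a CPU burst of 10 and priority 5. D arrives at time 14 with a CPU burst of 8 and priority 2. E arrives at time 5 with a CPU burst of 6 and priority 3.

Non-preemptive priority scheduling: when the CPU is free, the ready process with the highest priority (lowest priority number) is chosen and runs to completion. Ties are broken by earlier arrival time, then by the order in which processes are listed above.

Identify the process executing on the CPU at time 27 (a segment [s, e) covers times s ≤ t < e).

E

Schedule: | B 0-4 | A 4-18 | D 18-26 | E 26-32 | C 32-42 |
Completion: A=18  B=4  C=42  D=26  E=32
Turnaround (C−A): A=14  B=4  C=31  D=12  E=27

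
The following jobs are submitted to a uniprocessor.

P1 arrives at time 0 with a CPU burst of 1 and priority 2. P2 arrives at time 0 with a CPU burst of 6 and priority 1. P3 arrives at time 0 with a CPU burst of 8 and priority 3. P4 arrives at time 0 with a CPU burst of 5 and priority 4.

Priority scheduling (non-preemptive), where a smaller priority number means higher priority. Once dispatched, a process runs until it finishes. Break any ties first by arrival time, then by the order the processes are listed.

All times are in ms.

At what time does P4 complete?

Schedule: | P2 0-6 | P1 6-7 | P3 7-15 | P4 15-20 |
Completion: P1=7  P2=6  P3=15  P4=20

20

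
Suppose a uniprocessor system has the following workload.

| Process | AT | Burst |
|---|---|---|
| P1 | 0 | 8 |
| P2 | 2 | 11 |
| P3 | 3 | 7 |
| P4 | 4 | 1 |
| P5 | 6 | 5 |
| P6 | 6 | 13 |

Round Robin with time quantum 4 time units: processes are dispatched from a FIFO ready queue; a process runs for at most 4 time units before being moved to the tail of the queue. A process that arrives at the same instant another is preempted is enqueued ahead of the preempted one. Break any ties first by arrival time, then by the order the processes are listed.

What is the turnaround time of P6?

39

Gantt: | P1 0-4 | P2 4-8 | P3 8-12 | P4 12-13 | P1 13-17 | P5 17-21 | P6 21-25 | P2 25-29 | P3 29-32 | P5 32-33 | P6 33-37 | P2 37-40 | P6 40-45 |
Completion: P1=17  P2=40  P3=32  P4=13  P5=33  P6=45
Turnaround(P6) = completion − arrival = 45 − 6 = 39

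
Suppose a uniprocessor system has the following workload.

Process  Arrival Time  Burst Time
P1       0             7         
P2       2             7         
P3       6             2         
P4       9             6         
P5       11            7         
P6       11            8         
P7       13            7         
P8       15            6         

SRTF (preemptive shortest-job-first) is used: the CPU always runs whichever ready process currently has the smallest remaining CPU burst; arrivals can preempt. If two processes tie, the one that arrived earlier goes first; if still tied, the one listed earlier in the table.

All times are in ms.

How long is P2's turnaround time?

Timeline: | P1 0-7 | P3 7-9 | P4 9-15 | P8 15-21 | P2 21-28 | P5 28-35 | P7 35-42 | P6 42-50 |
Completion: P1=7  P2=28  P3=9  P4=15  P5=35  P6=50  P7=42  P8=21
Turnaround(P2) = completion − arrival = 28 − 2 = 26

26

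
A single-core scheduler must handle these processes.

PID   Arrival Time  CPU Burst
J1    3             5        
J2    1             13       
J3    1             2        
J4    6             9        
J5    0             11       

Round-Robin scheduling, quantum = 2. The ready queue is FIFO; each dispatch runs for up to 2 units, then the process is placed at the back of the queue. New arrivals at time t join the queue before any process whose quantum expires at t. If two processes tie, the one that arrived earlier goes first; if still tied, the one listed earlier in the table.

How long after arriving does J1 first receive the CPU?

Gantt: | J5 0-2 | J2 2-4 | J3 4-6 | J5 6-8 | J1 8-10 | J2 10-12 | J4 12-14 | J5 14-16 | J1 16-18 | J2 18-20 | J4 20-22 | J5 22-24 | J1 24-25 | J2 25-27 | J4 27-29 | J5 29-31 | J2 31-33 | J4 33-35 | J5 35-36 | J2 36-38 | J4 38-39 | J2 39-40 |
Completion: J1=25  J2=40  J3=6  J4=39  J5=36
Turnaround (C−A): J1=22  J2=39  J3=5  J4=33  J5=36
Response(J1) = first start − arrival = 8 − 3 = 5

5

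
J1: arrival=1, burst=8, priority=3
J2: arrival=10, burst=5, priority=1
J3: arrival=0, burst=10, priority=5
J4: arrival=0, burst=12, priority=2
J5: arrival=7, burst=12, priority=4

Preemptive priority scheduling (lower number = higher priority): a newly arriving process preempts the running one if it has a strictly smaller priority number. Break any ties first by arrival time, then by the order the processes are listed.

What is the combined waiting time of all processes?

Gantt: | J4 0-10 | J2 10-15 | J4 15-17 | J1 17-25 | J5 25-37 | J3 37-47 |
Completion: J1=25  J2=15  J3=47  J4=17  J5=37
Waiting = turnaround − burst: J1=16, J2=0, J3=37, J4=5, J5=18
Total waiting = 16 + 0 + 37 + 5 + 18 = 76

76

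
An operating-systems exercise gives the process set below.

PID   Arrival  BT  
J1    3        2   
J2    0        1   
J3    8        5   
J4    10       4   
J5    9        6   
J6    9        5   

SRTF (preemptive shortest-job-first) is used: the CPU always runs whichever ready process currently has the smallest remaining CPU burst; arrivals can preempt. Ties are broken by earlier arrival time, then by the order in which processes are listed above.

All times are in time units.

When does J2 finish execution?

1

Timeline: | J2 0-1 | idle 1-3 | J1 3-5 | idle 5-8 | J3 8-13 | J4 13-17 | J6 17-22 | J5 22-28 |
Completion: J1=5  J2=1  J3=13  J4=17  J5=28  J6=22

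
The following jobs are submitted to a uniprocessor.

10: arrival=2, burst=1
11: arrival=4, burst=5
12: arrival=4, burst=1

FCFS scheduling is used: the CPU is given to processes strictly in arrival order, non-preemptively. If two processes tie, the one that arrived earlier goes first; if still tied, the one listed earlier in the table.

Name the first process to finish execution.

10

Schedule: | idle 0-2 | 10 2-3 | idle 3-4 | 11 4-9 | 12 9-10 |
Completion: 10=3  11=9  12=10
Finish order: 10 → 11 → 12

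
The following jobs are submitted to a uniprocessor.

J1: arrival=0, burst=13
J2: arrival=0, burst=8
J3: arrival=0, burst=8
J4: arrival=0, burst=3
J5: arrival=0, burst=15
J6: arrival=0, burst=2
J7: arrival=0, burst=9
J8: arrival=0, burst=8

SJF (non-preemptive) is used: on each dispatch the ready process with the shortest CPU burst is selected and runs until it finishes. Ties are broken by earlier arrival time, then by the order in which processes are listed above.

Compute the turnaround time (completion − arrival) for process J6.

Timeline: | J6 0-2 | J4 2-5 | J2 5-13 | J3 13-21 | J8 21-29 | J7 29-38 | J1 38-51 | J5 51-66 |
Completion: J1=51  J2=13  J3=21  J4=5  J5=66  J6=2  J7=38  J8=29
Turnaround(J6) = completion − arrival = 2 − 0 = 2

2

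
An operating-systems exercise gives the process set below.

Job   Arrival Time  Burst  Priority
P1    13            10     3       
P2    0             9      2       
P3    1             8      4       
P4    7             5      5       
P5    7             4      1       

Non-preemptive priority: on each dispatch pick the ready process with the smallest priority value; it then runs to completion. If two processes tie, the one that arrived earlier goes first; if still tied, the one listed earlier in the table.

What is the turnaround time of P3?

Schedule: | P2 0-9 | P5 9-13 | P1 13-23 | P3 23-31 | P4 31-36 |
Completion: P1=23  P2=9  P3=31  P4=36  P5=13
Turnaround(P3) = completion − arrival = 31 − 1 = 30

30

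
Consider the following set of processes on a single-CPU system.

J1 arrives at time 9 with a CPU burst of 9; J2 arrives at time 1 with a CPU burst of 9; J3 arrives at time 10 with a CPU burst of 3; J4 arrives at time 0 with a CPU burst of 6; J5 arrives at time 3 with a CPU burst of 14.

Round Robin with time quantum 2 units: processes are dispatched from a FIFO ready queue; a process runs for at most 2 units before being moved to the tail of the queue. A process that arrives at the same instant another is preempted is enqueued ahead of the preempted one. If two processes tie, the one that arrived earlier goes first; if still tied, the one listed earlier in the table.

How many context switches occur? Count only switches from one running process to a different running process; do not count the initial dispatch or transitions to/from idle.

21

Timeline: | J4 0-2 | J2 2-4 | J4 4-6 | J5 6-8 | J2 8-10 | J4 10-12 | J5 12-14 | J1 14-16 | J3 16-18 | J2 18-20 | J5 20-22 | J1 22-24 | J3 24-25 | J2 25-27 | J5 27-29 | J1 29-31 | J2 31-32 | J5 32-34 | J1 34-36 | J5 36-38 | J1 38-39 | J5 39-41 |
Completion: J1=39  J2=32  J3=25  J4=12  J5=41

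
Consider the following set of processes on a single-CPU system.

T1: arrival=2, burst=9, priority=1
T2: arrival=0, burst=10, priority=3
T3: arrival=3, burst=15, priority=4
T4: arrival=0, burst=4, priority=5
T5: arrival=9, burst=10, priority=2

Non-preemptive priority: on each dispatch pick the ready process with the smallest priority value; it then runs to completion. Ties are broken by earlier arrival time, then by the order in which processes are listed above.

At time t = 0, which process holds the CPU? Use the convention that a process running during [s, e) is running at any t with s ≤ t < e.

Timeline: | T2 0-10 | T1 10-19 | T5 19-29 | T3 29-44 | T4 44-48 |
Completion: T1=19  T2=10  T3=44  T4=48  T5=29
Turnaround (C−A): T1=17  T2=10  T3=41  T4=48  T5=20

T2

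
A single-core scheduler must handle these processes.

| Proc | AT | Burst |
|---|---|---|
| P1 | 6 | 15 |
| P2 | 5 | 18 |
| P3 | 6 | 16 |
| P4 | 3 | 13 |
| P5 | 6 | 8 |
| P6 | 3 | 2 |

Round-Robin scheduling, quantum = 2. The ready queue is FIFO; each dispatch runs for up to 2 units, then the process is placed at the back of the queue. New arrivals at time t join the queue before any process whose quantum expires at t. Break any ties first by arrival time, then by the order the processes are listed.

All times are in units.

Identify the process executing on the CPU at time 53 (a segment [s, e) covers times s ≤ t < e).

P3

Timeline: | idle 0-3 | P4 3-5 | P6 5-7 | P2 7-9 | P4 9-11 | P1 11-13 | P3 13-15 | P5 15-17 | P2 17-19 | P4 19-21 | P1 21-23 | P3 23-25 | P5 25-27 | P2 27-29 | P4 29-31 | P1 31-33 | P3 33-35 | P5 35-37 | P2 37-39 | P4 39-41 | P1 41-43 | P3 43-45 | P5 45-47 | P2 47-49 | P4 49-51 | P1 51-53 | P3 53-55 | P2 55-57 | P4 57-58 | P1 58-60 | P3 60-62 | P2 62-64 | P1 64-66 | P3 66-68 | P2 68-70 | P1 70-71 | P3 71-73 | P2 73-75 |
Completion: P1=71  P2=75  P3=73  P4=58  P5=47  P6=7
Turnaround (C−A): P1=65  P2=70  P3=67  P4=55  P5=41  P6=4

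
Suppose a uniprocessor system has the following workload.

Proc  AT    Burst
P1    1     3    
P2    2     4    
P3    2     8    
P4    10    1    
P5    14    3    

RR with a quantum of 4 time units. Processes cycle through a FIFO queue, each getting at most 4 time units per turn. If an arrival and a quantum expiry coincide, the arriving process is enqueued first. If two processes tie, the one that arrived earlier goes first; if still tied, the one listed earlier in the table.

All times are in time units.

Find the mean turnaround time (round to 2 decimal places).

Gantt: | idle 0-1 | P1 1-4 | P2 4-8 | P3 8-12 | P4 12-13 | P3 13-17 | P5 17-20 |
Completion: P1=4  P2=8  P3=17  P4=13  P5=20
Turnaround times: P1=3, P2=6, P3=15, P4=3, P5=6
Average turnaround = (3+6+15+3+6) / 5 = 33/5 = 6.60

6.60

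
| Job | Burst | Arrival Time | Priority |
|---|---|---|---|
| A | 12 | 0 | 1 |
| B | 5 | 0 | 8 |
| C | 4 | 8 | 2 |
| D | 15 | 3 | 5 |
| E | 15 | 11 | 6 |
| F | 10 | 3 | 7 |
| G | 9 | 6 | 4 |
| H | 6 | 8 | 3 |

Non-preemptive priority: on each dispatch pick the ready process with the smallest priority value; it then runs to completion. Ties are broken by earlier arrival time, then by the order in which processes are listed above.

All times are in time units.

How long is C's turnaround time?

Schedule: | A 0-12 | C 12-16 | H 16-22 | G 22-31 | D 31-46 | E 46-61 | F 61-71 | B 71-76 |
Completion: A=12  B=76  C=16  D=46  E=61  F=71  G=31  H=22
Turnaround (C−A): A=12  B=76  C=8  D=43  E=50  F=68  G=25  H=14
Turnaround(C) = completion − arrival = 16 − 8 = 8

8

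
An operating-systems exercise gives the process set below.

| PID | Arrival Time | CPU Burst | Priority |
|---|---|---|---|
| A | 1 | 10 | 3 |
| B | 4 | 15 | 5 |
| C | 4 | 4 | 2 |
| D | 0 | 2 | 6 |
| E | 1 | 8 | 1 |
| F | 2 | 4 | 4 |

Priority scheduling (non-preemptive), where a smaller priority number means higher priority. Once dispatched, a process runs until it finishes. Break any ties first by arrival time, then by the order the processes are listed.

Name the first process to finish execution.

Timeline: | D 0-2 | E 2-10 | C 10-14 | A 14-24 | F 24-28 | B 28-43 |
Completion: A=24  B=43  C=14  D=2  E=10  F=28
Finish order: D → E → C → A → F → B

D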